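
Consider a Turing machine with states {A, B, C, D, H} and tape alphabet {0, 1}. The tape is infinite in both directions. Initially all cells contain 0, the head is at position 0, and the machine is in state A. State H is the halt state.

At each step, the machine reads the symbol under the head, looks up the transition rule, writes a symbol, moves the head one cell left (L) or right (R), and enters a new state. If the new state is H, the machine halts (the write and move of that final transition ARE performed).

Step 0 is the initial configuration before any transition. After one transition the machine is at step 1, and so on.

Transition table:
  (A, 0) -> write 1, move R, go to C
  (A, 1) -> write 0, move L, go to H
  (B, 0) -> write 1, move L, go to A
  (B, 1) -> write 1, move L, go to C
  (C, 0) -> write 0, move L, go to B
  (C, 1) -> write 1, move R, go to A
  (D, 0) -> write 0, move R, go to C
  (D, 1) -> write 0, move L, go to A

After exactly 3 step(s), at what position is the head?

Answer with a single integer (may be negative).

Answer: -1

Derivation:
Step 1: in state A at pos 0, read 0 -> (A,0)->write 1,move R,goto C. Now: state=C, head=1, tape[-1..2]=0100 (head:   ^)
Step 2: in state C at pos 1, read 0 -> (C,0)->write 0,move L,goto B. Now: state=B, head=0, tape[-1..2]=0100 (head:  ^)
Step 3: in state B at pos 0, read 1 -> (B,1)->write 1,move L,goto C. Now: state=C, head=-1, tape[-2..2]=00100 (head:  ^)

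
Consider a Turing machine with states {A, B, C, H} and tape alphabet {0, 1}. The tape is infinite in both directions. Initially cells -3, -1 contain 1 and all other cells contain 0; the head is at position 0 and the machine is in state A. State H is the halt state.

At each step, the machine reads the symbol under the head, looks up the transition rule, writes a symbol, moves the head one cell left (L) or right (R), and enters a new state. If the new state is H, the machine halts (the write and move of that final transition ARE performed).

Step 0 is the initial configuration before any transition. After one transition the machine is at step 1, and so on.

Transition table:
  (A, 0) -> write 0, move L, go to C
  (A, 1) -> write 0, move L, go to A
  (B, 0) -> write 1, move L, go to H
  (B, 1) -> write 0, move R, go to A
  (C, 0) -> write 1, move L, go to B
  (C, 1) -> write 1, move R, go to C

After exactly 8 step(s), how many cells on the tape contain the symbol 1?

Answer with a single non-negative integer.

Answer: 1

Derivation:
Step 1: in state A at pos 0, read 0 -> (A,0)->write 0,move L,goto C. Now: state=C, head=-1, tape[-4..1]=010100 (head:    ^)
Step 2: in state C at pos -1, read 1 -> (C,1)->write 1,move R,goto C. Now: state=C, head=0, tape[-4..1]=010100 (head:     ^)
Step 3: in state C at pos 0, read 0 -> (C,0)->write 1,move L,goto B. Now: state=B, head=-1, tape[-4..1]=010110 (head:    ^)
Step 4: in state B at pos -1, read 1 -> (B,1)->write 0,move R,goto A. Now: state=A, head=0, tape[-4..1]=010010 (head:     ^)
Step 5: in state A at pos 0, read 1 -> (A,1)->write 0,move L,goto A. Now: state=A, head=-1, tape[-4..1]=010000 (head:    ^)
Step 6: in state A at pos -1, read 0 -> (A,0)->write 0,move L,goto C. Now: state=C, head=-2, tape[-4..1]=010000 (head:   ^)
Step 7: in state C at pos -2, read 0 -> (C,0)->write 1,move L,goto B. Now: state=B, head=-3, tape[-4..1]=011000 (head:  ^)
Step 8: in state B at pos -3, read 1 -> (B,1)->write 0,move R,goto A. Now: state=A, head=-2, tape[-4..1]=001000 (head:   ^)
Cells containing 1 after step 8: {-2} -> 1 cell(s)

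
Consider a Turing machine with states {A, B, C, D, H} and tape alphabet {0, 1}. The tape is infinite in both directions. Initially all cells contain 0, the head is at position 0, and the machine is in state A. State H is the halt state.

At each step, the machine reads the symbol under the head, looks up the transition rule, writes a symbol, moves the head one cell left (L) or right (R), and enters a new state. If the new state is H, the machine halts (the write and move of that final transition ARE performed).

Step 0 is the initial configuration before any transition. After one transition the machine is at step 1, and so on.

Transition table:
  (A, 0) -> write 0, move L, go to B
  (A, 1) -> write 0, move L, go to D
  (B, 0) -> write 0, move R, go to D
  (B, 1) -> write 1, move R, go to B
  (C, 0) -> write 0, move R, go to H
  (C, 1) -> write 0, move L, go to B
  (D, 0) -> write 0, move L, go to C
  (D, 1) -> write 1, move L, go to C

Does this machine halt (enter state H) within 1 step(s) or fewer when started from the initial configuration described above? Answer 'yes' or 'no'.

Step 1: in state A at pos 0, read 0 -> (A,0)->write 0,move L,goto B. Now: state=B, head=-1, tape[-2..1]=0000 (head:  ^)
After 1 step(s): state = B (not H) -> not halted within 1 -> no

Answer: no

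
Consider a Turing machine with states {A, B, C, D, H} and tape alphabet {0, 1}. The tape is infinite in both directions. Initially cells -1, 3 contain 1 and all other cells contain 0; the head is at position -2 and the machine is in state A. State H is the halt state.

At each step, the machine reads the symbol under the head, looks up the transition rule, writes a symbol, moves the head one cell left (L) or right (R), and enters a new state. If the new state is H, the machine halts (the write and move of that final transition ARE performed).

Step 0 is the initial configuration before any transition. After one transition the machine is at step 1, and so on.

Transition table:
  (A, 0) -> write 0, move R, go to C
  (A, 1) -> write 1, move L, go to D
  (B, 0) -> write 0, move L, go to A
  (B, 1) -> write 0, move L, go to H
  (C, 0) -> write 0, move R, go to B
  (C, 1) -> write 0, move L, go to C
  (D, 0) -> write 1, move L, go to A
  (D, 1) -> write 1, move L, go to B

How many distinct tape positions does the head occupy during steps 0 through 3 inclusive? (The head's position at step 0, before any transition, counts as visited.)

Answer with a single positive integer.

Step 1: in state A at pos -2, read 0 -> (A,0)->write 0,move R,goto C. Now: state=C, head=-1, tape[-3..4]=00100010 (head:   ^)
Step 2: in state C at pos -1, read 1 -> (C,1)->write 0,move L,goto C. Now: state=C, head=-2, tape[-3..4]=00000010 (head:  ^)
Step 3: in state C at pos -2, read 0 -> (C,0)->write 0,move R,goto B. Now: state=B, head=-1, tape[-3..4]=00000010 (head:   ^)
Head positions at steps 0..3: starting at -2, distinct positions visited = {-2, -1} -> 2 position(s)

Answer: 2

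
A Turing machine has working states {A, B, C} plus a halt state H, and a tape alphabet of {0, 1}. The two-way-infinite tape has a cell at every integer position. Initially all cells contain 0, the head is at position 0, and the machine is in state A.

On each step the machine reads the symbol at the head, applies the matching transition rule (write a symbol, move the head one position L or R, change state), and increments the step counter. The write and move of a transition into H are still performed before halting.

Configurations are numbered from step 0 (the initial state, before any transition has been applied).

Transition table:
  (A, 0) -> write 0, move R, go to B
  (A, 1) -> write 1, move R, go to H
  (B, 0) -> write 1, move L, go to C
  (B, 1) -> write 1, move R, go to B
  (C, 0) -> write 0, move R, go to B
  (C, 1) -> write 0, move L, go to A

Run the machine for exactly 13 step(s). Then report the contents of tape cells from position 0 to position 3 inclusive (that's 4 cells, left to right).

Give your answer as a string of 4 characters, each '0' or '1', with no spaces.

Step 1: in state A at pos 0, read 0 -> (A,0)->write 0,move R,goto B. Now: state=B, head=1, tape[-1..2]=0000 (head:   ^)
Step 2: in state B at pos 1, read 0 -> (B,0)->write 1,move L,goto C. Now: state=C, head=0, tape[-1..2]=0010 (head:  ^)
Step 3: in state C at pos 0, read 0 -> (C,0)->write 0,move R,goto B. Now: state=B, head=1, tape[-1..2]=0010 (head:   ^)
Step 4: in state B at pos 1, read 1 -> (B,1)->write 1,move R,goto B. Now: state=B, head=2, tape[-1..3]=00100 (head:    ^)
Step 5: in state B at pos 2, read 0 -> (B,0)->write 1,move L,goto C. Now: state=C, head=1, tape[-1..3]=00110 (head:   ^)
Step 6: in state C at pos 1, read 1 -> (C,1)->write 0,move L,goto A. Now: state=A, head=0, tape[-1..3]=00010 (head:  ^)
Step 7: in state A at pos 0, read 0 -> (A,0)->write 0,move R,goto B. Now: state=B, head=1, tape[-1..3]=00010 (head:   ^)
Step 8: in state B at pos 1, read 0 -> (B,0)->write 1,move L,goto C. Now: state=C, head=0, tape[-1..3]=00110 (head:  ^)
Step 9: in state C at pos 0, read 0 -> (C,0)->write 0,move R,goto B. Now: state=B, head=1, tape[-1..3]=00110 (head:   ^)
Step 10: in state B at pos 1, read 1 -> (B,1)->write 1,move R,goto B. Now: state=B, head=2, tape[-1..3]=00110 (head:    ^)
Step 11: in state B at pos 2, read 1 -> (B,1)->write 1,move R,goto B. Now: state=B, head=3, tape[-1..4]=001100 (head:     ^)
Step 12: in state B at pos 3, read 0 -> (B,0)->write 1,move L,goto C. Now: state=C, head=2, tape[-1..4]=001110 (head:    ^)
Step 13: in state C at pos 2, read 1 -> (C,1)->write 0,move L,goto A. Now: state=A, head=1, tape[-1..4]=001010 (head:   ^)

Answer: 0101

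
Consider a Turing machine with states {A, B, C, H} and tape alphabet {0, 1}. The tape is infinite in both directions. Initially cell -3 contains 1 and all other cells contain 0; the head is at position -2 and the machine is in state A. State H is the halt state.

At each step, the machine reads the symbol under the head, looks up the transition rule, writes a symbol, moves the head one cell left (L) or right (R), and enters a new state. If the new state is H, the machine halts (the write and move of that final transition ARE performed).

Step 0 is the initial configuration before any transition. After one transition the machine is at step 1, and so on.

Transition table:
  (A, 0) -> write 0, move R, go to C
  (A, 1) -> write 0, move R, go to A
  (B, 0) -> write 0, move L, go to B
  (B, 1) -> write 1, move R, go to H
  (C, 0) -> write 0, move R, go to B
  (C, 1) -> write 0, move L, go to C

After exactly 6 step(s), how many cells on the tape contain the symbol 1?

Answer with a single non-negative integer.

Answer: 1

Derivation:
Step 1: in state A at pos -2, read 0 -> (A,0)->write 0,move R,goto C. Now: state=C, head=-1, tape[-4..0]=01000 (head:    ^)
Step 2: in state C at pos -1, read 0 -> (C,0)->write 0,move R,goto B. Now: state=B, head=0, tape[-4..1]=010000 (head:     ^)
Step 3: in state B at pos 0, read 0 -> (B,0)->write 0,move L,goto B. Now: state=B, head=-1, tape[-4..1]=010000 (head:    ^)
Step 4: in state B at pos -1, read 0 -> (B,0)->write 0,move L,goto B. Now: state=B, head=-2, tape[-4..1]=010000 (head:   ^)
Step 5: in state B at pos -2, read 0 -> (B,0)->write 0,move L,goto B. Now: state=B, head=-3, tape[-4..1]=010000 (head:  ^)
Step 6: in state B at pos -3, read 1 -> (B,1)->write 1,move R,goto H. Now: state=H, head=-2, tape[-4..1]=010000 (head:   ^)
Cells containing 1 after step 6: {-3} -> 1 cell(s)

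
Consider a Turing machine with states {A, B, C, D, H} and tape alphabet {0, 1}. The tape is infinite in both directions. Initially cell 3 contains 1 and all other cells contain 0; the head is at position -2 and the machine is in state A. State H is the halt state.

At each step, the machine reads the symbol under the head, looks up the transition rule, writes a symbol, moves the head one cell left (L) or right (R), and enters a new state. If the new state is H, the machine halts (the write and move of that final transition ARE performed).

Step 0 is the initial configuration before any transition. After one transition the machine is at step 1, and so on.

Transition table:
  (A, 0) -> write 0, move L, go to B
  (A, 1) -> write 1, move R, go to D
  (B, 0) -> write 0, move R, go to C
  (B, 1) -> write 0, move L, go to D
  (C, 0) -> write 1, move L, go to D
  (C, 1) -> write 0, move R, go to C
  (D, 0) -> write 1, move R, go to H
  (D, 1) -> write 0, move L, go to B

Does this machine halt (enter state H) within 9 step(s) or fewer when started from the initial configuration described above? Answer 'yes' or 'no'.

Answer: yes

Derivation:
Step 1: in state A at pos -2, read 0 -> (A,0)->write 0,move L,goto B. Now: state=B, head=-3, tape[-4..4]=000000010 (head:  ^)
Step 2: in state B at pos -3, read 0 -> (B,0)->write 0,move R,goto C. Now: state=C, head=-2, tape[-4..4]=000000010 (head:   ^)
Step 3: in state C at pos -2, read 0 -> (C,0)->write 1,move L,goto D. Now: state=D, head=-3, tape[-4..4]=001000010 (head:  ^)
Step 4: in state D at pos -3, read 0 -> (D,0)->write 1,move R,goto H. Now: state=H, head=-2, tape[-4..4]=011000010 (head:   ^)
State H reached at step 4; 4 <= 9 -> yes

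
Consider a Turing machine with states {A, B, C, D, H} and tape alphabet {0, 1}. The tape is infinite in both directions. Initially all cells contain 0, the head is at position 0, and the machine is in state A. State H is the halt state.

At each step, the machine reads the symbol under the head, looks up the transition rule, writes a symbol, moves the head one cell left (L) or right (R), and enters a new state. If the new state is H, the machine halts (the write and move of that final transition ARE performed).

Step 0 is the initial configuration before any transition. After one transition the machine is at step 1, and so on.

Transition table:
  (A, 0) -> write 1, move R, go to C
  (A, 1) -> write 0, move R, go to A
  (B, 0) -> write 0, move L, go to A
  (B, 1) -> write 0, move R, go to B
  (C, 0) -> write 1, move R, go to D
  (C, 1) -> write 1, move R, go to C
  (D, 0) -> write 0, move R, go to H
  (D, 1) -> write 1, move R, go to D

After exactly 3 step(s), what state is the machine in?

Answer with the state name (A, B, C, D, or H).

Step 1: in state A at pos 0, read 0 -> (A,0)->write 1,move R,goto C. Now: state=C, head=1, tape[-1..2]=0100 (head:   ^)
Step 2: in state C at pos 1, read 0 -> (C,0)->write 1,move R,goto D. Now: state=D, head=2, tape[-1..3]=01100 (head:    ^)
Step 3: in state D at pos 2, read 0 -> (D,0)->write 0,move R,goto H. Now: state=H, head=3, tape[-1..4]=011000 (head:     ^)

Answer: H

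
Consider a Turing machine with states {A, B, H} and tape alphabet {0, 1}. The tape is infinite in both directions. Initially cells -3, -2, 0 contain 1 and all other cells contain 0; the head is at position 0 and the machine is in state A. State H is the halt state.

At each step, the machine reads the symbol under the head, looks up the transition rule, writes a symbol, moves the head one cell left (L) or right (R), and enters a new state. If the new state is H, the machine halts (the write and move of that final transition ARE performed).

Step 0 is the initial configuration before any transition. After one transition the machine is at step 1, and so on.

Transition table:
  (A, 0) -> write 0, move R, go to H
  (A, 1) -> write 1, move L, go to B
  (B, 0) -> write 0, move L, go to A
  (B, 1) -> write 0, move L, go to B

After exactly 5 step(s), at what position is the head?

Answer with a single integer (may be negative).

Answer: -5

Derivation:
Step 1: in state A at pos 0, read 1 -> (A,1)->write 1,move L,goto B. Now: state=B, head=-1, tape[-4..1]=011010 (head:    ^)
Step 2: in state B at pos -1, read 0 -> (B,0)->write 0,move L,goto A. Now: state=A, head=-2, tape[-4..1]=011010 (head:   ^)
Step 3: in state A at pos -2, read 1 -> (A,1)->write 1,move L,goto B. Now: state=B, head=-3, tape[-4..1]=011010 (head:  ^)
Step 4: in state B at pos -3, read 1 -> (B,1)->write 0,move L,goto B. Now: state=B, head=-4, tape[-5..1]=0001010 (head:  ^)
Step 5: in state B at pos -4, read 0 -> (B,0)->write 0,move L,goto A. Now: state=A, head=-5, tape[-6..1]=00001010 (head:  ^)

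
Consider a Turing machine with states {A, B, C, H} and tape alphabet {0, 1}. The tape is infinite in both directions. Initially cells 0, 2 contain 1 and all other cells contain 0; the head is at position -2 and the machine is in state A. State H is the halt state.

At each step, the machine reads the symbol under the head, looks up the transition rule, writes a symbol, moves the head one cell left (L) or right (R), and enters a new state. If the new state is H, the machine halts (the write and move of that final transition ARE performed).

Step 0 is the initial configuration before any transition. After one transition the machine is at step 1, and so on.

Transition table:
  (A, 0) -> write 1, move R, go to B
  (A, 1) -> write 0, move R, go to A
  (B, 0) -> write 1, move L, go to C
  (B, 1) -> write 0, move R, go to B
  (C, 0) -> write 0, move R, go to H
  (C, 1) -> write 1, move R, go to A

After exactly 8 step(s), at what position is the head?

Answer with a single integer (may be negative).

Step 1: in state A at pos -2, read 0 -> (A,0)->write 1,move R,goto B. Now: state=B, head=-1, tape[-3..3]=0101010 (head:   ^)
Step 2: in state B at pos -1, read 0 -> (B,0)->write 1,move L,goto C. Now: state=C, head=-2, tape[-3..3]=0111010 (head:  ^)
Step 3: in state C at pos -2, read 1 -> (C,1)->write 1,move R,goto A. Now: state=A, head=-1, tape[-3..3]=0111010 (head:   ^)
Step 4: in state A at pos -1, read 1 -> (A,1)->write 0,move R,goto A. Now: state=A, head=0, tape[-3..3]=0101010 (head:    ^)
Step 5: in state A at pos 0, read 1 -> (A,1)->write 0,move R,goto A. Now: state=A, head=1, tape[-3..3]=0100010 (head:     ^)
Step 6: in state A at pos 1, read 0 -> (A,0)->write 1,move R,goto B. Now: state=B, head=2, tape[-3..3]=0100110 (head:      ^)
Step 7: in state B at pos 2, read 1 -> (B,1)->write 0,move R,goto B. Now: state=B, head=3, tape[-3..4]=01001000 (head:       ^)
Step 8: in state B at pos 3, read 0 -> (B,0)->write 1,move L,goto C. Now: state=C, head=2, tape[-3..4]=01001010 (head:      ^)

Answer: 2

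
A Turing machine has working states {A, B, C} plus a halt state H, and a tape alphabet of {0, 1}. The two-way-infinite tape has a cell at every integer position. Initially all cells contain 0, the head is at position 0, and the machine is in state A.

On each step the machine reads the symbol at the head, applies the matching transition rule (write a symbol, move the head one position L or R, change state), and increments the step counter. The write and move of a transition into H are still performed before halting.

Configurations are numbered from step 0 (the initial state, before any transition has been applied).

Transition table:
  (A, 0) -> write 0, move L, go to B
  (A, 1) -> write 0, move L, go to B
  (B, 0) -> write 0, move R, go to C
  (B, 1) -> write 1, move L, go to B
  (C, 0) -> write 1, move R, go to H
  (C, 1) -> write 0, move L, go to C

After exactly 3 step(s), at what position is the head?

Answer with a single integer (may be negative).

Step 1: in state A at pos 0, read 0 -> (A,0)->write 0,move L,goto B. Now: state=B, head=-1, tape[-2..1]=0000 (head:  ^)
Step 2: in state B at pos -1, read 0 -> (B,0)->write 0,move R,goto C. Now: state=C, head=0, tape[-2..1]=0000 (head:   ^)
Step 3: in state C at pos 0, read 0 -> (C,0)->write 1,move R,goto H. Now: state=H, head=1, tape[-2..2]=00100 (head:    ^)

Answer: 1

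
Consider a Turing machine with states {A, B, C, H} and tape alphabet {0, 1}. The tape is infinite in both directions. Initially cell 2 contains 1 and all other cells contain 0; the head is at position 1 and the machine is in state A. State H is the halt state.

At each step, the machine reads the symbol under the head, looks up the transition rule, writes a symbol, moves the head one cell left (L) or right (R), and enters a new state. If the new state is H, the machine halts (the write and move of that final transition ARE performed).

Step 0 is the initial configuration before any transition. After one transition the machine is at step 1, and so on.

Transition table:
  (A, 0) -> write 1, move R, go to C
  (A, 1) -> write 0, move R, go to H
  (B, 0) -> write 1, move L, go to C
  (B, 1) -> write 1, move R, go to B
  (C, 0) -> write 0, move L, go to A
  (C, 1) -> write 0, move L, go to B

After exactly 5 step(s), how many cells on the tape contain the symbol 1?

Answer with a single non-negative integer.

Answer: 1

Derivation:
Step 1: in state A at pos 1, read 0 -> (A,0)->write 1,move R,goto C. Now: state=C, head=2, tape[0..3]=0110 (head:   ^)
Step 2: in state C at pos 2, read 1 -> (C,1)->write 0,move L,goto B. Now: state=B, head=1, tape[0..3]=0100 (head:  ^)
Step 3: in state B at pos 1, read 1 -> (B,1)->write 1,move R,goto B. Now: state=B, head=2, tape[0..3]=0100 (head:   ^)
Step 4: in state B at pos 2, read 0 -> (B,0)->write 1,move L,goto C. Now: state=C, head=1, tape[0..3]=0110 (head:  ^)
Step 5: in state C at pos 1, read 1 -> (C,1)->write 0,move L,goto B. Now: state=B, head=0, tape[-1..3]=00010 (head:  ^)
Cells containing 1 after step 5: {2} -> 1 cell(s)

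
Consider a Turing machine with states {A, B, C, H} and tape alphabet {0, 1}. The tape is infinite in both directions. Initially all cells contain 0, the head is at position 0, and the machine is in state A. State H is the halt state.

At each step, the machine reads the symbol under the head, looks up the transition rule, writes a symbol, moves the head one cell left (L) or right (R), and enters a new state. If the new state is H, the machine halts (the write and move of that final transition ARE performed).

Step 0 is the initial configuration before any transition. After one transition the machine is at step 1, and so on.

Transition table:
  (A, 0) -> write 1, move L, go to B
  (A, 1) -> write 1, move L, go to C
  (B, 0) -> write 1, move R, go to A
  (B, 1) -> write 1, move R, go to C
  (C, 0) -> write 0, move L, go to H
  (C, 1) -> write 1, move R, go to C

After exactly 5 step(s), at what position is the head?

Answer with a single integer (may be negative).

Step 1: in state A at pos 0, read 0 -> (A,0)->write 1,move L,goto B. Now: state=B, head=-1, tape[-2..1]=0010 (head:  ^)
Step 2: in state B at pos -1, read 0 -> (B,0)->write 1,move R,goto A. Now: state=A, head=0, tape[-2..1]=0110 (head:   ^)
Step 3: in state A at pos 0, read 1 -> (A,1)->write 1,move L,goto C. Now: state=C, head=-1, tape[-2..1]=0110 (head:  ^)
Step 4: in state C at pos -1, read 1 -> (C,1)->write 1,move R,goto C. Now: state=C, head=0, tape[-2..1]=0110 (head:   ^)
Step 5: in state C at pos 0, read 1 -> (C,1)->write 1,move R,goto C. Now: state=C, head=1, tape[-2..2]=01100 (head:    ^)

Answer: 1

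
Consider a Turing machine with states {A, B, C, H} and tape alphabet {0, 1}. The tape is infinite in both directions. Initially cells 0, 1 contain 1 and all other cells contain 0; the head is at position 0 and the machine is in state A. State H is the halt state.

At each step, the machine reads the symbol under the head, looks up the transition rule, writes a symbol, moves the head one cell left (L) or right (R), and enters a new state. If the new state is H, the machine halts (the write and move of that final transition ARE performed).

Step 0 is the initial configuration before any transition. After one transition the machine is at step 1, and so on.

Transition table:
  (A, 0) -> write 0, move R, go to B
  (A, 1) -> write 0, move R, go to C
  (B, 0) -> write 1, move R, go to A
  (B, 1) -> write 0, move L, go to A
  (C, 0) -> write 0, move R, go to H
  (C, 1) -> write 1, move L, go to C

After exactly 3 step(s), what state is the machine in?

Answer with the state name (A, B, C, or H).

Step 1: in state A at pos 0, read 1 -> (A,1)->write 0,move R,goto C. Now: state=C, head=1, tape[-1..2]=0010 (head:   ^)
Step 2: in state C at pos 1, read 1 -> (C,1)->write 1,move L,goto C. Now: state=C, head=0, tape[-1..2]=0010 (head:  ^)
Step 3: in state C at pos 0, read 0 -> (C,0)->write 0,move R,goto H. Now: state=H, head=1, tape[-1..2]=0010 (head:   ^)

Answer: H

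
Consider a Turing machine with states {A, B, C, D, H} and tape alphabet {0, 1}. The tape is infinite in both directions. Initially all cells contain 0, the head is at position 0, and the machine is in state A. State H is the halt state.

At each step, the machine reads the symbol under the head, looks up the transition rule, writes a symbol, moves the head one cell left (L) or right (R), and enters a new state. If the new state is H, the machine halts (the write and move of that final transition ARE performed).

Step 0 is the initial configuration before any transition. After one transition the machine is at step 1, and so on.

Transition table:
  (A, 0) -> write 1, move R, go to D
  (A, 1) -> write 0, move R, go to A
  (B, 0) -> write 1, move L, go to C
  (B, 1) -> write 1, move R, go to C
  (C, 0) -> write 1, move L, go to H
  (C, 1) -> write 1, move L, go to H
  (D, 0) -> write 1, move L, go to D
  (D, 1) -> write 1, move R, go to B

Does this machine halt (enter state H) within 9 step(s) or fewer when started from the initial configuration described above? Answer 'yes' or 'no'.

Answer: yes

Derivation:
Step 1: in state A at pos 0, read 0 -> (A,0)->write 1,move R,goto D. Now: state=D, head=1, tape[-1..2]=0100 (head:   ^)
Step 2: in state D at pos 1, read 0 -> (D,0)->write 1,move L,goto D. Now: state=D, head=0, tape[-1..2]=0110 (head:  ^)
Step 3: in state D at pos 0, read 1 -> (D,1)->write 1,move R,goto B. Now: state=B, head=1, tape[-1..2]=0110 (head:   ^)
Step 4: in state B at pos 1, read 1 -> (B,1)->write 1,move R,goto C. Now: state=C, head=2, tape[-1..3]=01100 (head:    ^)
Step 5: in state C at pos 2, read 0 -> (C,0)->write 1,move L,goto H. Now: state=H, head=1, tape[-1..3]=01110 (head:   ^)
State H reached at step 5; 5 <= 9 -> yes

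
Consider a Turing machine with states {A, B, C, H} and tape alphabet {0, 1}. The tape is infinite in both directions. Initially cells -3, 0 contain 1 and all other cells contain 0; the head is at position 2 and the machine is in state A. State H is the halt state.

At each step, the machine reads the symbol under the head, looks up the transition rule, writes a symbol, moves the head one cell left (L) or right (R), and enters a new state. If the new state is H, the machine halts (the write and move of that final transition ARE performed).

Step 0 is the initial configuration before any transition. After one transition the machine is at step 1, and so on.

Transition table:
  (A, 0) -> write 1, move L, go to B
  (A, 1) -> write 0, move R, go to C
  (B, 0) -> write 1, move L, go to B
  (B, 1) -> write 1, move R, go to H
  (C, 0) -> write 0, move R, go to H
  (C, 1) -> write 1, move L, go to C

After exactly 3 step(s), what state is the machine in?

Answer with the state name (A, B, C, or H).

Answer: H

Derivation:
Step 1: in state A at pos 2, read 0 -> (A,0)->write 1,move L,goto B. Now: state=B, head=1, tape[-4..3]=01001010 (head:      ^)
Step 2: in state B at pos 1, read 0 -> (B,0)->write 1,move L,goto B. Now: state=B, head=0, tape[-4..3]=01001110 (head:     ^)
Step 3: in state B at pos 0, read 1 -> (B,1)->write 1,move R,goto H. Now: state=H, head=1, tape[-4..3]=01001110 (head:      ^)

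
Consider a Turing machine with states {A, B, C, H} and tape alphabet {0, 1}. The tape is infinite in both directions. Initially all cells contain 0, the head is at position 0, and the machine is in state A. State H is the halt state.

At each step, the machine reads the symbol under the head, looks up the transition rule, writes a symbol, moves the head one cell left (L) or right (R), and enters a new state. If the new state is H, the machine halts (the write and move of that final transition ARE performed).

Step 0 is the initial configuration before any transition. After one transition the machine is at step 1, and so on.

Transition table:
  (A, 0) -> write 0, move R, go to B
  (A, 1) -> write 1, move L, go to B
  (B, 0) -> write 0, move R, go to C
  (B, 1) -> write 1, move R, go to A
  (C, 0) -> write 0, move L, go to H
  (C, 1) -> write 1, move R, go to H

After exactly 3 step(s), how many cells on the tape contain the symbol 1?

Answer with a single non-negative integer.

Step 1: in state A at pos 0, read 0 -> (A,0)->write 0,move R,goto B. Now: state=B, head=1, tape[-1..2]=0000 (head:   ^)
Step 2: in state B at pos 1, read 0 -> (B,0)->write 0,move R,goto C. Now: state=C, head=2, tape[-1..3]=00000 (head:    ^)
Step 3: in state C at pos 2, read 0 -> (C,0)->write 0,move L,goto H. Now: state=H, head=1, tape[-1..3]=00000 (head:   ^)
No cell contains 1 after step 3 -> 0 cell(s)

Answer: 0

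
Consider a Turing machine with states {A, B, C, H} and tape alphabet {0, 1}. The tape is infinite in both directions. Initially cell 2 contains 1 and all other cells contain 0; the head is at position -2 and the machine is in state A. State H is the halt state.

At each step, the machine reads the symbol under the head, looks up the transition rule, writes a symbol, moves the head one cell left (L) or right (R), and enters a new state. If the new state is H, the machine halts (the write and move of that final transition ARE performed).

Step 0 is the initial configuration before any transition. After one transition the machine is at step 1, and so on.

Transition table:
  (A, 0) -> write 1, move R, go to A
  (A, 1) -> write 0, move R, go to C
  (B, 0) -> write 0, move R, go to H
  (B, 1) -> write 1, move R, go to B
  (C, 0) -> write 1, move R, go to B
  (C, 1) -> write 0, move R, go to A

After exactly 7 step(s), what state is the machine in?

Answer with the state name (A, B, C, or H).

Answer: H

Derivation:
Step 1: in state A at pos -2, read 0 -> (A,0)->write 1,move R,goto A. Now: state=A, head=-1, tape[-3..3]=0100010 (head:   ^)
Step 2: in state A at pos -1, read 0 -> (A,0)->write 1,move R,goto A. Now: state=A, head=0, tape[-3..3]=0110010 (head:    ^)
Step 3: in state A at pos 0, read 0 -> (A,0)->write 1,move R,goto A. Now: state=A, head=1, tape[-3..3]=0111010 (head:     ^)
Step 4: in state A at pos 1, read 0 -> (A,0)->write 1,move R,goto A. Now: state=A, head=2, tape[-3..3]=0111110 (head:      ^)
Step 5: in state A at pos 2, read 1 -> (A,1)->write 0,move R,goto C. Now: state=C, head=3, tape[-3..4]=01111000 (head:       ^)
Step 6: in state C at pos 3, read 0 -> (C,0)->write 1,move R,goto B. Now: state=B, head=4, tape[-3..5]=011110100 (head:        ^)
Step 7: in state B at pos 4, read 0 -> (B,0)->write 0,move R,goto H. Now: state=H, head=5, tape[-3..6]=0111101000 (head:         ^)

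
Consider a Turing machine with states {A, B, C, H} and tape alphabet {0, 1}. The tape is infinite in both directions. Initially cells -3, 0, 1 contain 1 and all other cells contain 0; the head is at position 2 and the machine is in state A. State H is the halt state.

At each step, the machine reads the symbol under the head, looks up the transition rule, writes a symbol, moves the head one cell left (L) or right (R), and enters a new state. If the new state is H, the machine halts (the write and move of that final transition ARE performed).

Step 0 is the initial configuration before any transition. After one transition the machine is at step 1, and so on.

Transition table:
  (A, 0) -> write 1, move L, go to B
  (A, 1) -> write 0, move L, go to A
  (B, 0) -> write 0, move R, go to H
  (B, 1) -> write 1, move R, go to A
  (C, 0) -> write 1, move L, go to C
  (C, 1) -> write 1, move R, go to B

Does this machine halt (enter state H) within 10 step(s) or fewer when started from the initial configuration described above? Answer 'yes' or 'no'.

Step 1: in state A at pos 2, read 0 -> (A,0)->write 1,move L,goto B. Now: state=B, head=1, tape[-4..3]=01001110 (head:      ^)
Step 2: in state B at pos 1, read 1 -> (B,1)->write 1,move R,goto A. Now: state=A, head=2, tape[-4..3]=01001110 (head:       ^)
Step 3: in state A at pos 2, read 1 -> (A,1)->write 0,move L,goto A. Now: state=A, head=1, tape[-4..3]=01001100 (head:      ^)
Step 4: in state A at pos 1, read 1 -> (A,1)->write 0,move L,goto A. Now: state=A, head=0, tape[-4..3]=01001000 (head:     ^)
Step 5: in state A at pos 0, read 1 -> (A,1)->write 0,move L,goto A. Now: state=A, head=-1, tape[-4..3]=01000000 (head:    ^)
Step 6: in state A at pos -1, read 0 -> (A,0)->write 1,move L,goto B. Now: state=B, head=-2, tape[-4..3]=01010000 (head:   ^)
Step 7: in state B at pos -2, read 0 -> (B,0)->write 0,move R,goto H. Now: state=H, head=-1, tape[-4..3]=01010000 (head:    ^)
State H reached at step 7; 7 <= 10 -> yes

Answer: yes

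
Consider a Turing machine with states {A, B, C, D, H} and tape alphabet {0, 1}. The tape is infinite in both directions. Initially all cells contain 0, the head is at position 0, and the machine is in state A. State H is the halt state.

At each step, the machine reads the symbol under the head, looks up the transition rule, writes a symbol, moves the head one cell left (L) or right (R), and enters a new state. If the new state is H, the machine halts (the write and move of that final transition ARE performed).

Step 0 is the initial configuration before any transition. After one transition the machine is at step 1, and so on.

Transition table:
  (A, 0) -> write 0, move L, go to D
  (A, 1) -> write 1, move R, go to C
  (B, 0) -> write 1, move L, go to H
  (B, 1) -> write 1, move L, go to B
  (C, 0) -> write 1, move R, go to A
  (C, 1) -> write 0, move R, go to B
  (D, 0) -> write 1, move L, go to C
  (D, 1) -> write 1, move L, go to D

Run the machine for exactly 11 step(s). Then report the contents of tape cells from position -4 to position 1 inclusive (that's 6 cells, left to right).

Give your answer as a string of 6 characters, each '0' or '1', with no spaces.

Answer: 111110

Derivation:
Step 1: in state A at pos 0, read 0 -> (A,0)->write 0,move L,goto D. Now: state=D, head=-1, tape[-2..1]=0000 (head:  ^)
Step 2: in state D at pos -1, read 0 -> (D,0)->write 1,move L,goto C. Now: state=C, head=-2, tape[-3..1]=00100 (head:  ^)
Step 3: in state C at pos -2, read 0 -> (C,0)->write 1,move R,goto A. Now: state=A, head=-1, tape[-3..1]=01100 (head:   ^)
Step 4: in state A at pos -1, read 1 -> (A,1)->write 1,move R,goto C. Now: state=C, head=0, tape[-3..1]=01100 (head:    ^)
Step 5: in state C at pos 0, read 0 -> (C,0)->write 1,move R,goto A. Now: state=A, head=1, tape[-3..2]=011100 (head:     ^)
Step 6: in state A at pos 1, read 0 -> (A,0)->write 0,move L,goto D. Now: state=D, head=0, tape[-3..2]=011100 (head:    ^)
Step 7: in state D at pos 0, read 1 -> (D,1)->write 1,move L,goto D. Now: state=D, head=-1, tape[-3..2]=011100 (head:   ^)
Step 8: in state D at pos -1, read 1 -> (D,1)->write 1,move L,goto D. Now: state=D, head=-2, tape[-3..2]=011100 (head:  ^)
Step 9: in state D at pos -2, read 1 -> (D,1)->write 1,move L,goto D. Now: state=D, head=-3, tape[-4..2]=0011100 (head:  ^)
Step 10: in state D at pos -3, read 0 -> (D,0)->write 1,move L,goto C. Now: state=C, head=-4, tape[-5..2]=00111100 (head:  ^)
Step 11: in state C at pos -4, read 0 -> (C,0)->write 1,move R,goto A. Now: state=A, head=-3, tape[-5..2]=01111100 (head:   ^)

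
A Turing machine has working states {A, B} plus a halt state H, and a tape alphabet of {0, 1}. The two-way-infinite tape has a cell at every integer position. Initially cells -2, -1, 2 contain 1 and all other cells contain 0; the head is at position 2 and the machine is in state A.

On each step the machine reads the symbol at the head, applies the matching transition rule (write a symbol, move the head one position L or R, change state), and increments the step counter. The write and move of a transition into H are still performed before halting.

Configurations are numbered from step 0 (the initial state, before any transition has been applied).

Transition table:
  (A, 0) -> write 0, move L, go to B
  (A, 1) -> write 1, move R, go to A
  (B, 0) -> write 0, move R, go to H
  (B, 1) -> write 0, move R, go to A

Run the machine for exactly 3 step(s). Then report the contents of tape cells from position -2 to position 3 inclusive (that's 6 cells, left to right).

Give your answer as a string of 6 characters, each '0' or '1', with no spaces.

Answer: 110000

Derivation:
Step 1: in state A at pos 2, read 1 -> (A,1)->write 1,move R,goto A. Now: state=A, head=3, tape[-3..4]=01100100 (head:       ^)
Step 2: in state A at pos 3, read 0 -> (A,0)->write 0,move L,goto B. Now: state=B, head=2, tape[-3..4]=01100100 (head:      ^)
Step 3: in state B at pos 2, read 1 -> (B,1)->write 0,move R,goto A. Now: state=A, head=3, tape[-3..4]=01100000 (head:       ^)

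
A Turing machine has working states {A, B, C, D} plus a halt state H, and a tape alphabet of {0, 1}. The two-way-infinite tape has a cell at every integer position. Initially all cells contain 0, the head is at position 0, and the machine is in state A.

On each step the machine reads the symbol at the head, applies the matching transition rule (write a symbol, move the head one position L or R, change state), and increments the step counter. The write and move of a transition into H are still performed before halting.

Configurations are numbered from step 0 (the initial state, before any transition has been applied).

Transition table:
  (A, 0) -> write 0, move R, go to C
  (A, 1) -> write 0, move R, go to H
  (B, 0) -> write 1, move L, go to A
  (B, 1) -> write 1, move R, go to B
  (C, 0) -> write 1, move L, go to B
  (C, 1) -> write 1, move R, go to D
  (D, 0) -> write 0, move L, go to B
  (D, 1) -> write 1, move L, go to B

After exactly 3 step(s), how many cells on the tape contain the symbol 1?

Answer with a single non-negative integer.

Answer: 2

Derivation:
Step 1: in state A at pos 0, read 0 -> (A,0)->write 0,move R,goto C. Now: state=C, head=1, tape[-1..2]=0000 (head:   ^)
Step 2: in state C at pos 1, read 0 -> (C,0)->write 1,move L,goto B. Now: state=B, head=0, tape[-1..2]=0010 (head:  ^)
Step 3: in state B at pos 0, read 0 -> (B,0)->write 1,move L,goto A. Now: state=A, head=-1, tape[-2..2]=00110 (head:  ^)
Cells containing 1 after step 3: {0, 1} -> 2 cell(s)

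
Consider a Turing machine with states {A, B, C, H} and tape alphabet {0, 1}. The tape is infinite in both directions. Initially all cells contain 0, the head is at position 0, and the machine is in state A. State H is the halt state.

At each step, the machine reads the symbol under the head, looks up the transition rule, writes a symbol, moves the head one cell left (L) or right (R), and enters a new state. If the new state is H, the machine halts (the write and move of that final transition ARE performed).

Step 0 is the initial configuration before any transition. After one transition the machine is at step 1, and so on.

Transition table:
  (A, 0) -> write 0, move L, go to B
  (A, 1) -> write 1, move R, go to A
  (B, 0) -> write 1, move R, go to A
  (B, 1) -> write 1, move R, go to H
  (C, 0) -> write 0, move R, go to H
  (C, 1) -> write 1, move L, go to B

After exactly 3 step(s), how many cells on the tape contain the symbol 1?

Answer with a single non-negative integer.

Step 1: in state A at pos 0, read 0 -> (A,0)->write 0,move L,goto B. Now: state=B, head=-1, tape[-2..1]=0000 (head:  ^)
Step 2: in state B at pos -1, read 0 -> (B,0)->write 1,move R,goto A. Now: state=A, head=0, tape[-2..1]=0100 (head:   ^)
Step 3: in state A at pos 0, read 0 -> (A,0)->write 0,move L,goto B. Now: state=B, head=-1, tape[-2..1]=0100 (head:  ^)
Cells containing 1 after step 3: {-1} -> 1 cell(s)

Answer: 1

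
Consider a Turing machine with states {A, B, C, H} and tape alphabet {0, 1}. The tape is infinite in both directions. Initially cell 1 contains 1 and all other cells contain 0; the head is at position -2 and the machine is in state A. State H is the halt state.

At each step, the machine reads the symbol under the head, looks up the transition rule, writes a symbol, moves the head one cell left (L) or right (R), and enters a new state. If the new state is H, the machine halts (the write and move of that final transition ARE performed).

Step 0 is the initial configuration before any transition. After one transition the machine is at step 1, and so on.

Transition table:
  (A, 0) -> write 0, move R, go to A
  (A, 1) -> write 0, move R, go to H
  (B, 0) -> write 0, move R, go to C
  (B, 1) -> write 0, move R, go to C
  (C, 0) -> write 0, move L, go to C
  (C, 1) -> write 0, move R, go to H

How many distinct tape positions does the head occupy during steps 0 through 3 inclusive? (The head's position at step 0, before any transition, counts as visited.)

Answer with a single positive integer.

Answer: 4

Derivation:
Step 1: in state A at pos -2, read 0 -> (A,0)->write 0,move R,goto A. Now: state=A, head=-1, tape[-3..2]=000010 (head:   ^)
Step 2: in state A at pos -1, read 0 -> (A,0)->write 0,move R,goto A. Now: state=A, head=0, tape[-3..2]=000010 (head:    ^)
Step 3: in state A at pos 0, read 0 -> (A,0)->write 0,move R,goto A. Now: state=A, head=1, tape[-3..2]=000010 (head:     ^)
Head positions at steps 0..3: starting at -2, distinct positions visited = {-2, -1, 0, 1} -> 4 position(s)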